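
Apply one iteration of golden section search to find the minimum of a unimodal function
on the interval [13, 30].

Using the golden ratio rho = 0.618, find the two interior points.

Golden section search on [13, 30].
Golden ratio rho = 0.618 (approx).
Interior points:
  x_1 = 13 + (1-0.618)*17 = 19.4940
  x_2 = 13 + 0.618*17 = 23.5060
Compare f(x_1) and f(x_2) to determine which subinterval to keep.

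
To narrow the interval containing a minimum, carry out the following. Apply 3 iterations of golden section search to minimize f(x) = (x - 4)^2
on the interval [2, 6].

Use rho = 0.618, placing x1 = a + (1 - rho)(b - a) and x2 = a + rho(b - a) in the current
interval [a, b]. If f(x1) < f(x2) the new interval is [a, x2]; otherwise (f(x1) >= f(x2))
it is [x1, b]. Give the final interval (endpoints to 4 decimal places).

Golden section search for min of f(x) = (x - 4)^2 on [2, 6].
Each step: x1 = a + (1 - rho)(b - a), x2 = a + rho(b - a); if f(x1) < f(x2) keep [a, x2], otherwise keep [x1, b].
Step 1: [2.0000, 6.0000], x1=3.5280 (f=0.2228), x2=4.4720 (f=0.2228); f(x1) = f(x2) (tie, not '<') => keep [3.5280, 6.0000]
Step 2: [3.5280, 6.0000], x1=4.4723 (f=0.2231), x2=5.0557 (f=1.1145); f(x1) < f(x2) => keep [3.5280, 5.0557]
Step 3: [3.5280, 5.0557], x1=4.1116 (f=0.0125), x2=4.4721 (f=0.2229); f(x1) < f(x2) => keep [3.5280, 4.4721]
Final interval: [3.5280, 4.4721]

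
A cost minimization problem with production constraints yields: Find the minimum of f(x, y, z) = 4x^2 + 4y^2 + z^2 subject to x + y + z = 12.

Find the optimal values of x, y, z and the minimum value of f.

Using Lagrange multipliers on f = 4x^2 + 4y^2 + z^2 with constraint x + y + z = 12:
Conditions: 2*4*x = lambda, 2*4*y = lambda, 2*1*z = lambda
So x = lambda/8, y = lambda/8, z = lambda/2
Substituting into constraint: lambda * (3/4) = 12
lambda = 16
x = 2, y = 2, z = 8
Minimum value = 96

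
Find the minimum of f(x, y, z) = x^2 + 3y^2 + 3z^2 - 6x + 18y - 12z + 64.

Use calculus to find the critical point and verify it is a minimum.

f(x,y,z) = x^2 + 3y^2 + 3z^2 - 6x + 18y - 12z + 64
df/dx = 2x + (-6) = 0 => x = 3
df/dy = 6y + (18) = 0 => y = -3
df/dz = 6z + (-12) = 0 => z = 2
f(3,-3,2) = 1*(3)^2 + 3*(-3)^2 + 3*(2)^2 + -6*(3) + 18*(-3) + -12*(2) + 64 = 16
Hessian is diagonal with entries 2, 6, 6 > 0, confirmed minimum.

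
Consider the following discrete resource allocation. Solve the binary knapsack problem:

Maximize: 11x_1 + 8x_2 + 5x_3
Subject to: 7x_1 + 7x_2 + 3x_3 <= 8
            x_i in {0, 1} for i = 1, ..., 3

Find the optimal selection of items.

Items: item 1 (v=11, w=7), item 2 (v=8, w=7), item 3 (v=5, w=3)
Capacity: 8
Checking all 8 subsets (w = total weight, v = total value):
  {}: w = 0, v = 0
  {1}: w = 7, v = 11
  {2}: w = 7, v = 8
  {3}: w = 3, v = 5
  {1, 2}: w = 14 > 8, infeasible
  {1, 3}: w = 10 > 8, infeasible
  {2, 3}: w = 10 > 8, infeasible
  {1, 2, 3}: w = 17 > 8, infeasible
Best feasible subset: items [1]
Total weight: 7 <= 8, total value: 11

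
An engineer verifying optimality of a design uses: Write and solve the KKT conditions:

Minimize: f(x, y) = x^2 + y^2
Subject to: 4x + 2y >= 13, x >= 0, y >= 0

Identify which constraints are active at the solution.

KKT conditions for min x^2 + y^2 s.t. 4x + 2y >= 13, x >= 0, y >= 0:
Stationarity: 2x = mu*4 + mu_x, 2y = mu*2 + mu_y, with mu, mu_x, mu_y >= 0
Complementary slackness: mu*(4x + 2y - 13) = 0, mu_x*x = 0, mu_y*y = 0
(0, 0) is infeasible (4*0 + 2*0 < 13), so if mu = 0 stationarity would force x = mu_x/2 >= 0, y = mu_y/2 >= 0 with mu_x*x = mu_y*y = 0, i.e. x = y = 0: contradiction. Hence mu > 0 and 4x + 2y = 13 is active.
Try x > 0, y > 0 (so mu_x = mu_y = 0): x = 4*mu/2, y = 2*mu/2
Substitute: 4*(4*mu/2) + 2*(2*mu/2) = 13
  mu*20/2 = 13 => mu = 13/10
x* = 13/5 > 0, y* = 13/10 > 0, consistent with mu_x = mu_y = 0.
f is convex and the constraints are linear, so this KKT point is the global minimum.
f* = 169/20
Active constraints: 4x + 2y >= 13 (holds with equality, mu = 13/10 > 0); x >= 0 and y >= 0 are inactive (mu_x = mu_y = 0).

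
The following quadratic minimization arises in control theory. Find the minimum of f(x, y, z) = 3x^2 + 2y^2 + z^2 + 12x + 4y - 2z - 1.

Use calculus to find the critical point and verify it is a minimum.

f(x,y,z) = 3x^2 + 2y^2 + z^2 + 12x + 4y - 2z - 1
df/dx = 6x + (12) = 0 => x = -2
df/dy = 4y + (4) = 0 => y = -1
df/dz = 2z + (-2) = 0 => z = 1
f(-2,-1,1) = 3*(-2)^2 + 2*(-1)^2 + 1*(1)^2 + 12*(-2) + 4*(-1) + -2*(1) + -1 = -16
Hessian is diagonal with entries 6, 4, 2 > 0, confirmed minimum.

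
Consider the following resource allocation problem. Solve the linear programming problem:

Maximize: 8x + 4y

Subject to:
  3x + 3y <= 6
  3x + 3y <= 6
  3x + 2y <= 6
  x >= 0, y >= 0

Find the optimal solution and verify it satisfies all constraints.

Feasible vertices: (0, 0), (0, 2), (2, 0)
Objective 8x + 4y at each vertex:
  (0, 0): 0
  (0, 2): 8
  (2, 0): 16
Maximum is 16 at (2, 0).
Verify constraints at (x, y) = (2, 0):
  3*2 + 3*0 = 6 <= 6 (active)
  3*2 + 3*0 = 6 <= 6 (active)
  3*2 + 2*0 = 6 <= 6 (active)
  x = 2 >= 0, y = 0 >= 0. All constraints satisfied.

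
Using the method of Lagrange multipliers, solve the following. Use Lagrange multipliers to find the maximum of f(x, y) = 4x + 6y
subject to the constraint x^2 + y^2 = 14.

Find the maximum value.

Set up Lagrange conditions: grad f = lambda * grad g
  4 = 2*lambda*x
  6 = 2*lambda*y
From these: x/y = 4/6, so x = 4t, y = 6t for some t.
Substitute into constraint: (4t)^2 + (6t)^2 = 14
  t^2 * 52 = 14
  t = sqrt(14/52)
Maximum = 4*x + 6*y = (4^2 + 6^2)*t = 52 * sqrt(14/52) = sqrt(728)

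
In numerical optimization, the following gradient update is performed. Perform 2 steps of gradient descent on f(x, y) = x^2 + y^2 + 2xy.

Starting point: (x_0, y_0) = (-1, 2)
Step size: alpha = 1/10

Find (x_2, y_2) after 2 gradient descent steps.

f(x,y) = x^2 + y^2 + 2xy
grad_x = 2x + 2y, grad_y = 2y + 2x
Step 1: grad = (2, 2), (-6/5, 9/5)
Step 2: grad = (6/5, 6/5), (-33/25, 42/25)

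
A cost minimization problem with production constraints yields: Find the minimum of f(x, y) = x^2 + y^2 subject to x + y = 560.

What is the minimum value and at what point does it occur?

Substitute y = 560 - x into f(x,y) = x^2 + y^2:
g(x) = x^2 + (560 - x)^2 = 2x^2 - 1120x + 313600
g'(x) = 4x - 1120 = 0  =>  x = 280
y = 560 - 280 = 280
Minimum value = 280^2 + 280^2 = 156800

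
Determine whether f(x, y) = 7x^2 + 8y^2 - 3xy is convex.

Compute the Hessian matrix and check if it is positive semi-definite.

f(x,y) = 7x^2 + 8y^2 - 3xy
Hessian H = [[14, -3], [-3, 16]]
trace(H) = 30, det(H) = 215
Eigenvalues: (30 +/- sqrt(40)) / 2 = 18.16, 11.84
Since both eigenvalues > 0, f is convex.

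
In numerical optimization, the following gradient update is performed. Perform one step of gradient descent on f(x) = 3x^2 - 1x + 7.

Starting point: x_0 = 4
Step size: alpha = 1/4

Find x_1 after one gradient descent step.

f(x) = 3x^2 - 1x + 7
f'(x) = 6x - 1
f'(4) = 6*4 + (-1) = 23
x_1 = x_0 - alpha * f'(x_0) = 4 - 1/4 * 23 = -7/4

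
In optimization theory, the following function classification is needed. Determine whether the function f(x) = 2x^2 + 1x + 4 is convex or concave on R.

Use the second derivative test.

f(x) = 2x^2 + 1x + 4
f'(x) = 4x + 1
f''(x) = 4
Since f''(x) = 4 > 0 for all x, f is convex on R.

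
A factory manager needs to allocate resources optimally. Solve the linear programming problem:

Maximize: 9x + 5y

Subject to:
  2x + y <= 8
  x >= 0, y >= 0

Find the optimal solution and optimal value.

The feasible region has vertices at [(0, 0), (4, 0), (0, 8)].
Checking objective 9x + 5y at each vertex:
  (0, 0): 9*0 + 5*0 = 0
  (4, 0): 9*4 + 5*0 = 36
  (0, 8): 9*0 + 5*8 = 40
Maximum is 40 at (0, 8).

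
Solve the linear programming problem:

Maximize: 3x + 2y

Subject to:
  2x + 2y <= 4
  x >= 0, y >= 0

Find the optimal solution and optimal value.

The feasible region has vertices at [(0, 0), (2, 0), (0, 2)].
Checking objective 3x + 2y at each vertex:
  (0, 0): 3*0 + 2*0 = 0
  (2, 0): 3*2 + 2*0 = 6
  (0, 2): 3*0 + 2*2 = 4
Maximum is 6 at (2, 0).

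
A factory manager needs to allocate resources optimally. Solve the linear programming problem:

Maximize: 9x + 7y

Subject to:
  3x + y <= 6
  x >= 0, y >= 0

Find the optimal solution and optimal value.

The feasible region has vertices at [(0, 0), (2, 0), (0, 6)].
Checking objective 9x + 7y at each vertex:
  (0, 0): 9*0 + 7*0 = 0
  (2, 0): 9*2 + 7*0 = 18
  (0, 6): 9*0 + 7*6 = 42
Maximum is 42 at (0, 6).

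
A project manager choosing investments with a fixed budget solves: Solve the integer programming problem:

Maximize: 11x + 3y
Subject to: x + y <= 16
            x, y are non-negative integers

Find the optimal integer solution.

Objective: 11x + 3y, constraint: x + y <= 16
Coefficient of x is 11 >= coefficient of y is 3, so allocate the entire budget to x.
Optimal: x = 16, y = 0, value = 176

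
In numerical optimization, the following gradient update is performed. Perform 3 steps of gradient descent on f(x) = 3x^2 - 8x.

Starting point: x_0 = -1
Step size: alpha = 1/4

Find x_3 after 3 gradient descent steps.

f(x) = 3x^2 - 8x, f'(x) = 6x + (-8)
Step 1: f'(-1) = -14, x_1 = -1 - 1/4 * -14 = 5/2
Step 2: f'(5/2) = 7, x_2 = 5/2 - 1/4 * 7 = 3/4
Step 3: f'(3/4) = -7/2, x_3 = 3/4 - 1/4 * -7/2 = 13/8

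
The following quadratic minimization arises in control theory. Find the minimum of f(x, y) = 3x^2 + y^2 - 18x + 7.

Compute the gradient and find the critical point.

f(x,y) = 3x^2 + y^2 - 18x + 7
df/dx = 6x + (-18) = 0  =>  x = 3
df/dy = 2y + (0) = 0  =>  y = 0
f(3, 0) = 3*(3)^2 + 1*(0)^2 + -18*(3) + 7 = -20
Hessian is diagonal with entries 6, 2 > 0, so this is a minimum.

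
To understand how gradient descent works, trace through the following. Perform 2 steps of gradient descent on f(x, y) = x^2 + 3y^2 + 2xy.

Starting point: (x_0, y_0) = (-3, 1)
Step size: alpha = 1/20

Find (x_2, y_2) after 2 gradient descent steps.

f(x,y) = x^2 + 3y^2 + 2xy
grad_x = 2x + 2y, grad_y = 6y + 2x
Step 1: grad = (-4, 0), (-14/5, 1)
Step 2: grad = (-18/5, 2/5), (-131/50, 49/50)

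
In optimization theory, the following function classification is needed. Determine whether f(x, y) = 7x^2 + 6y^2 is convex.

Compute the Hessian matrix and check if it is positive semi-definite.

f(x,y) = 7x^2 + 6y^2
Hessian H = [[14, 0], [0, 12]]
trace(H) = 26, det(H) = 168
Eigenvalues: (26 +/- sqrt(4)) / 2 = 14, 12
Since both eigenvalues > 0, f is convex.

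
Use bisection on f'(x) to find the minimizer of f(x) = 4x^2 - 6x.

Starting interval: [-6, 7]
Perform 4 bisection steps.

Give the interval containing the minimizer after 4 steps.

Finding critical point of f(x) = 4x^2 - 6x using bisection on f'(x) = 8x + -6.
f'(x) = 0 when x = 3/4.
Starting interval: [-6, 7]
Step 1: mid = 1/2, f'(mid) = -2, new interval = [1/2, 7]
Step 2: mid = 15/4, f'(mid) = 24, new interval = [1/2, 15/4]
Step 3: mid = 17/8, f'(mid) = 11, new interval = [1/2, 17/8]
Step 4: mid = 21/16, f'(mid) = 9/2, new interval = [1/2, 21/16]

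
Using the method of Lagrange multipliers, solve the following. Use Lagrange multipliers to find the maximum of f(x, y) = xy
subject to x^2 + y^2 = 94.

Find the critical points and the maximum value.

Lagrange conditions: y = 2*lambda*x and x = 2*lambda*y
If x = 0 then y = 0, violating the constraint, so x, y != 0.
Dividing: y/x = x/y => x^2 = y^2 => y = x or y = -x
Constraint: 2x^2 = 94 => x^2 = 47 => x = +/-sqrt(47)
Critical points: (sqrt(47), sqrt(47)), (-sqrt(47), -sqrt(47)), (sqrt(47), -sqrt(47)), (-sqrt(47), sqrt(47))
  y = x:  xy = x^2 = 47  at (sqrt(47), sqrt(47)) and (-sqrt(47), -sqrt(47))
  y = -x: xy = -x^2 = -47 at (sqrt(47), -sqrt(47)) and (-sqrt(47), sqrt(47))
Maximum xy = 47 at (sqrt(47), sqrt(47)) and (-sqrt(47), -sqrt(47))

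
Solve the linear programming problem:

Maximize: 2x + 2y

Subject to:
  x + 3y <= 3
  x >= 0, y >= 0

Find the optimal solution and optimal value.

The feasible region has vertices at [(0, 0), (3, 0), (0, 1)].
Checking objective 2x + 2y at each vertex:
  (0, 0): 2*0 + 2*0 = 0
  (3, 0): 2*3 + 2*0 = 6
  (0, 1): 2*0 + 2*1 = 2
Maximum is 6 at (3, 0).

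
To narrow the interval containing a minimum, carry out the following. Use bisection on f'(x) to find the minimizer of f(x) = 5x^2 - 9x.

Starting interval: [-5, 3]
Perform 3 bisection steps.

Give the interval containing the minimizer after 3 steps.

Finding critical point of f(x) = 5x^2 - 9x using bisection on f'(x) = 10x + -9.
f'(x) = 0 when x = 9/10.
Starting interval: [-5, 3]
Step 1: mid = -1, f'(mid) = -19, new interval = [-1, 3]
Step 2: mid = 1, f'(mid) = 1, new interval = [-1, 1]
Step 3: mid = 0, f'(mid) = -9, new interval = [0, 1]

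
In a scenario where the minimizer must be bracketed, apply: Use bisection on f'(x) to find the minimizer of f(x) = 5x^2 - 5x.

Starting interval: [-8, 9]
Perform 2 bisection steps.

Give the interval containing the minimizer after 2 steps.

Finding critical point of f(x) = 5x^2 - 5x using bisection on f'(x) = 10x + -5.
f'(x) = 0 when x = 1/2.
Starting interval: [-8, 9]
Step 1: mid = 1/2, f'(mid) = 0, new interval = [1/2, 1/2]
Step 2: mid = 1/2, f'(mid) = 0, new interval = [1/2, 1/2]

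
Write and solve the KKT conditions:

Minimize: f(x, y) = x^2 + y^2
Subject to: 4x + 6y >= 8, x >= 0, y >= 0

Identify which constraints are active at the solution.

KKT conditions for min x^2 + y^2 s.t. 4x + 6y >= 8, x >= 0, y >= 0:
Stationarity: 2x = mu*4 + mu_x, 2y = mu*6 + mu_y, with mu, mu_x, mu_y >= 0
Complementary slackness: mu*(4x + 6y - 8) = 0, mu_x*x = 0, mu_y*y = 0
(0, 0) is infeasible (4*0 + 6*0 < 8), so if mu = 0 stationarity would force x = mu_x/2 >= 0, y = mu_y/2 >= 0 with mu_x*x = mu_y*y = 0, i.e. x = y = 0: contradiction. Hence mu > 0 and 4x + 6y = 8 is active.
Try x > 0, y > 0 (so mu_x = mu_y = 0): x = 4*mu/2, y = 6*mu/2
Substitute: 4*(4*mu/2) + 6*(6*mu/2) = 8
  mu*52/2 = 8 => mu = 4/13
x* = 8/13 > 0, y* = 12/13 > 0, consistent with mu_x = mu_y = 0.
f is convex and the constraints are linear, so this KKT point is the global minimum.
f* = 16/13
Active constraints: 4x + 6y >= 8 (holds with equality, mu = 4/13 > 0); x >= 0 and y >= 0 are inactive (mu_x = mu_y = 0).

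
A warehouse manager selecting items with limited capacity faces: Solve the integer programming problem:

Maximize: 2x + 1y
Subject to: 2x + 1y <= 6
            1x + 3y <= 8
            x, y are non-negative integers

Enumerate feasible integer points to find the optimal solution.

Constraint 1: 2x + 1y <= 6
Constraint 2: 1x + 3y <= 8
Feasible x range (need y >= 0): 0 <= x <= min(6/2, 8/1) => x in {0, ..., 3}.
Enumerate feasible integer points row by row (the coefficient of y is 1 > 0, so for each x the largest feasible y gives the best value):
  x = 0: y <= min((6 - 2*0)/1, (8 - 1*0)/3) => y in {0, ..., 2}; best 2*0 + 1*2 = 2
  x = 1: y <= min((6 - 2*1)/1, (8 - 1*1)/3) => y in {0, ..., 2}; best 2*1 + 1*2 = 4
  x = 2: y <= min((6 - 2*2)/1, (8 - 1*2)/3) => y in {0, ..., 2}; best 2*2 + 1*2 = 6
  x = 3: y <= min((6 - 2*3)/1, (8 - 1*3)/3) => y in {0}; best 2*3 + 1*0 = 6
The maximum 2x + 1y = 6 is achieved at x = 2, y = 2.
(The same value 6 is also attained at (3, 0).)
Check: 2*2 + 1*2 = 6 <= 6 and 1*2 + 3*2 = 8 <= 8.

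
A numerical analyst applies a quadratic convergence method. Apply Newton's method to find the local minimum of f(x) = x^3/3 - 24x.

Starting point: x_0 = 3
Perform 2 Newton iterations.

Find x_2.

f(x) = x^3/3 - 24x
f'(x) = x^2 - 24, f''(x) = 2x
Newton update: x_{n+1} = x_n - (x_n^2 - 24)/(2*x_n)
Step 1: x_0 = 3, f'=-15, f''=6, x_1 = 11/2
Step 2: x_1 = 11/2, f'=25/4, f''=11, x_2 = 217/44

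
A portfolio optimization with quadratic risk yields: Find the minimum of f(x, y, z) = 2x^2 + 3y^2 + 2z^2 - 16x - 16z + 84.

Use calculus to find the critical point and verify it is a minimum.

f(x,y,z) = 2x^2 + 3y^2 + 2z^2 - 16x - 16z + 84
df/dx = 4x + (-16) = 0 => x = 4
df/dy = 6y + (0) = 0 => y = 0
df/dz = 4z + (-16) = 0 => z = 4
f(4,0,4) = 2*(4)^2 + 3*(0)^2 + 2*(4)^2 + -16*(4) + -16*(4) + 84 = 20
Hessian is diagonal with entries 4, 6, 4 > 0, confirmed minimum.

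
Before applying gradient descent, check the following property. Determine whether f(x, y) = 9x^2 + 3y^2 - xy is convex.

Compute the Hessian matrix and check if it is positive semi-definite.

f(x,y) = 9x^2 + 3y^2 - xy
Hessian H = [[18, -1], [-1, 6]]
trace(H) = 24, det(H) = 107
Eigenvalues: (24 +/- sqrt(148)) / 2 = 18.08, 5.917
Since both eigenvalues > 0, f is convex.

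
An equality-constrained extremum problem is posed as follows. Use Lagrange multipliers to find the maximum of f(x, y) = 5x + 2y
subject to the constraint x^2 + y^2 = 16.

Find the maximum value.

Set up Lagrange conditions: grad f = lambda * grad g
  5 = 2*lambda*x
  2 = 2*lambda*y
From these: x/y = 5/2, so x = 5t, y = 2t for some t.
Substitute into constraint: (5t)^2 + (2t)^2 = 16
  t^2 * 29 = 16
  t = sqrt(16/29)
Maximum = 5*x + 2*y = (5^2 + 2^2)*t = 29 * sqrt(16/29) = sqrt(464)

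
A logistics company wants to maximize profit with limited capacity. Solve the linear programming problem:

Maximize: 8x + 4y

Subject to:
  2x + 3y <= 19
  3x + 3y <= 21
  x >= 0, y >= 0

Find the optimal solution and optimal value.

Feasible vertices: (0, 0), (0, 19/3), (2, 5), (7, 0)
Objective 8x + 4y at each:
  (0, 0): 0
  (0, 19/3): 76/3
  (2, 5): 36
  (7, 0): 56
Maximum is 56 at (7, 0).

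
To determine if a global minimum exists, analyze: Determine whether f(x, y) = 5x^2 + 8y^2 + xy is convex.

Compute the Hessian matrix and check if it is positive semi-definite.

f(x,y) = 5x^2 + 8y^2 + xy
Hessian H = [[10, 1], [1, 16]]
trace(H) = 26, det(H) = 159
Eigenvalues: (26 +/- sqrt(40)) / 2 = 16.16, 9.838
Since both eigenvalues > 0, f is convex.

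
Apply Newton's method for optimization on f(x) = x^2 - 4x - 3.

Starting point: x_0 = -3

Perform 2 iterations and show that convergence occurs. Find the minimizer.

f(x) = x^2 - 4x - 3, f'(x) = 2x + (-4), f''(x) = 2
Step 1: f'(-3) = -10, x_1 = -3 - -10/2 = 2
Step 2: f'(2) = 0, x_2 = 2 (converged)
Newton's method converges in 1 step for quadratics.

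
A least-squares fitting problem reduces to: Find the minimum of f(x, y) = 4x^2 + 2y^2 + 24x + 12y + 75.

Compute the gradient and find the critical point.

f(x,y) = 4x^2 + 2y^2 + 24x + 12y + 75
df/dx = 8x + (24) = 0  =>  x = -3
df/dy = 4y + (12) = 0  =>  y = -3
f(-3, -3) = 4*(-3)^2 + 2*(-3)^2 + 24*(-3) + 12*(-3) + 75 = 21
Hessian is diagonal with entries 8, 4 > 0, so this is a minimum.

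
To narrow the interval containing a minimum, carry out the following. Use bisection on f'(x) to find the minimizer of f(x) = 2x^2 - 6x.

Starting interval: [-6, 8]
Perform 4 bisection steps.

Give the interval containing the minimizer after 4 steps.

Finding critical point of f(x) = 2x^2 - 6x using bisection on f'(x) = 4x + -6.
f'(x) = 0 when x = 3/2.
Starting interval: [-6, 8]
Step 1: mid = 1, f'(mid) = -2, new interval = [1, 8]
Step 2: mid = 9/2, f'(mid) = 12, new interval = [1, 9/2]
Step 3: mid = 11/4, f'(mid) = 5, new interval = [1, 11/4]
Step 4: mid = 15/8, f'(mid) = 3/2, new interval = [1, 15/8]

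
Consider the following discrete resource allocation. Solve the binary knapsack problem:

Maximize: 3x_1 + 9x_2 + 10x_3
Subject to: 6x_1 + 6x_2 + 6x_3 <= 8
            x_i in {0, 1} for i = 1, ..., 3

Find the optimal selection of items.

Items: item 1 (v=3, w=6), item 2 (v=9, w=6), item 3 (v=10, w=6)
Capacity: 8
Checking all 8 subsets (w = total weight, v = total value):
  {}: w = 0, v = 0
  {1}: w = 6, v = 3
  {2}: w = 6, v = 9
  {3}: w = 6, v = 10
  {1, 2}: w = 12 > 8, infeasible
  {1, 3}: w = 12 > 8, infeasible
  {2, 3}: w = 12 > 8, infeasible
  {1, 2, 3}: w = 18 > 8, infeasible
Best feasible subset: items [3]
Total weight: 6 <= 8, total value: 10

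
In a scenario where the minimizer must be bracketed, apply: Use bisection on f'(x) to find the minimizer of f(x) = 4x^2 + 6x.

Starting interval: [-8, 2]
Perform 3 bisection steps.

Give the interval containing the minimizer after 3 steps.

Finding critical point of f(x) = 4x^2 + 6x using bisection on f'(x) = 8x + 6.
f'(x) = 0 when x = -3/4.
Starting interval: [-8, 2]
Step 1: mid = -3, f'(mid) = -18, new interval = [-3, 2]
Step 2: mid = -1/2, f'(mid) = 2, new interval = [-3, -1/2]
Step 3: mid = -7/4, f'(mid) = -8, new interval = [-7/4, -1/2]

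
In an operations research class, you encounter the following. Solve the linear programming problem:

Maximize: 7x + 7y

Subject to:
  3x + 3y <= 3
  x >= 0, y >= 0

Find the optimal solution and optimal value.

The feasible region has vertices at [(0, 0), (1, 0), (0, 1)].
Checking objective 7x + 7y at each vertex:
  (0, 0): 7*0 + 7*0 = 0
  (1, 0): 7*1 + 7*0 = 7
  (0, 1): 7*0 + 7*1 = 7
Maximum is 7 at (1, 0).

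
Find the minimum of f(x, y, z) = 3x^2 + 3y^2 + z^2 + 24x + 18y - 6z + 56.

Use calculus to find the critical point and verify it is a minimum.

f(x,y,z) = 3x^2 + 3y^2 + z^2 + 24x + 18y - 6z + 56
df/dx = 6x + (24) = 0 => x = -4
df/dy = 6y + (18) = 0 => y = -3
df/dz = 2z + (-6) = 0 => z = 3
f(-4,-3,3) = 3*(-4)^2 + 3*(-3)^2 + 1*(3)^2 + 24*(-4) + 18*(-3) + -6*(3) + 56 = -28
Hessian is diagonal with entries 6, 6, 2 > 0, confirmed minimum.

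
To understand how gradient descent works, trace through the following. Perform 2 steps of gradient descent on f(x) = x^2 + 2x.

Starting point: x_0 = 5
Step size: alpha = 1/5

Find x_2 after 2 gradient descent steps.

f(x) = x^2 + 2x, f'(x) = 2x + (2)
Step 1: f'(5) = 12, x_1 = 5 - 1/5 * 12 = 13/5
Step 2: f'(13/5) = 36/5, x_2 = 13/5 - 1/5 * 36/5 = 29/25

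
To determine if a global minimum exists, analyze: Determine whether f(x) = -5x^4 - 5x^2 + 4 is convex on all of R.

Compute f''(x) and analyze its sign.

f(x) = -5x^4 - 5x^2 + 4
f'(x) = -20x^3 + -10x
f''(x) = -60x^2 + -10
f''(x) = -60x^2 + -10 <= -10 < 0 for all x
Therefore, f is concave on R.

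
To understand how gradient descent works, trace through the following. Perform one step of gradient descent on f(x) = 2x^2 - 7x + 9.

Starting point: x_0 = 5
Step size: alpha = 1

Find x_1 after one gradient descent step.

f(x) = 2x^2 - 7x + 9
f'(x) = 4x - 7
f'(5) = 4*5 + (-7) = 13
x_1 = x_0 - alpha * f'(x_0) = 5 - 1 * 13 = -8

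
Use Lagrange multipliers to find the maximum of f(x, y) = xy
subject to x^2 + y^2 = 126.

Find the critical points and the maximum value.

Lagrange conditions: y = 2*lambda*x and x = 2*lambda*y
If x = 0 then y = 0, violating the constraint, so x, y != 0.
Dividing: y/x = x/y => x^2 = y^2 => y = x or y = -x
Constraint: 2x^2 = 126 => x^2 = 63 => x = +/-sqrt(63)
Critical points: (sqrt(63), sqrt(63)), (-sqrt(63), -sqrt(63)), (sqrt(63), -sqrt(63)), (-sqrt(63), sqrt(63))
  y = x:  xy = x^2 = 63  at (sqrt(63), sqrt(63)) and (-sqrt(63), -sqrt(63))
  y = -x: xy = -x^2 = -63 at (sqrt(63), -sqrt(63)) and (-sqrt(63), sqrt(63))
Maximum xy = 63 at (sqrt(63), sqrt(63)) and (-sqrt(63), -sqrt(63))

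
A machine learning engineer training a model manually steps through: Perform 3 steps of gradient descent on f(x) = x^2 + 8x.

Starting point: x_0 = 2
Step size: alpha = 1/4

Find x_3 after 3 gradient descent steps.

f(x) = x^2 + 8x, f'(x) = 2x + (8)
Step 1: f'(2) = 12, x_1 = 2 - 1/4 * 12 = -1
Step 2: f'(-1) = 6, x_2 = -1 - 1/4 * 6 = -5/2
Step 3: f'(-5/2) = 3, x_3 = -5/2 - 1/4 * 3 = -13/4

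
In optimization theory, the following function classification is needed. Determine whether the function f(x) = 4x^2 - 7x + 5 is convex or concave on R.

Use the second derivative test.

f(x) = 4x^2 - 7x + 5
f'(x) = 8x - 7
f''(x) = 8
Since f''(x) = 8 > 0 for all x, f is convex on R.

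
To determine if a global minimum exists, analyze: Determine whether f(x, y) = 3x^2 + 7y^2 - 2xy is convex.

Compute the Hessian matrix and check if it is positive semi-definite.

f(x,y) = 3x^2 + 7y^2 - 2xy
Hessian H = [[6, -2], [-2, 14]]
trace(H) = 20, det(H) = 80
Eigenvalues: (20 +/- sqrt(80)) / 2 = 14.47, 5.528
Since both eigenvalues > 0, f is convex.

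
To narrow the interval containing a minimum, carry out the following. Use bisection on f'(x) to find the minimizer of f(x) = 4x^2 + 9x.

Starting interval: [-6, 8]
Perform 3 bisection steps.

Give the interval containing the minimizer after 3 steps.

Finding critical point of f(x) = 4x^2 + 9x using bisection on f'(x) = 8x + 9.
f'(x) = 0 when x = -9/8.
Starting interval: [-6, 8]
Step 1: mid = 1, f'(mid) = 17, new interval = [-6, 1]
Step 2: mid = -5/2, f'(mid) = -11, new interval = [-5/2, 1]
Step 3: mid = -3/4, f'(mid) = 3, new interval = [-5/2, -3/4]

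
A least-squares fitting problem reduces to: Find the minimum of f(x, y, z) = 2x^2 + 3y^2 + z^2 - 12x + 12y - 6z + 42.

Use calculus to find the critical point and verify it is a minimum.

f(x,y,z) = 2x^2 + 3y^2 + z^2 - 12x + 12y - 6z + 42
df/dx = 4x + (-12) = 0 => x = 3
df/dy = 6y + (12) = 0 => y = -2
df/dz = 2z + (-6) = 0 => z = 3
f(3,-2,3) = 2*(3)^2 + 3*(-2)^2 + 1*(3)^2 + -12*(3) + 12*(-2) + -6*(3) + 42 = 3
Hessian is diagonal with entries 4, 6, 2 > 0, confirmed minimum.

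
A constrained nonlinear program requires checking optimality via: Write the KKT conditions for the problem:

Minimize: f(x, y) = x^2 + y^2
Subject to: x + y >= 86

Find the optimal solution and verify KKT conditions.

KKT conditions for min x^2 + y^2 s.t. x + y >= 86:
Stationarity: 2x = mu, 2y = mu
So x = y = mu/2.
Complementary slackness: mu*(x + y - 86) = 0
Primal feasibility: x + y >= 86; dual feasibility: mu >= 0
If mu = 0 then x = y = 0, but 0 + 0 < 86 is infeasible, so the constraint is active.
Constraint active: x + y = 2*(mu/2) = 86 => mu = 86
x = y = 43, f = 3698
Verify: stationarity 2*43 = 86 = mu; primal 43 + 43 = 86 >= 86; dual mu = 86 >= 0; complementary slackness 86*(86 - 86) = 0. All KKT conditions hold.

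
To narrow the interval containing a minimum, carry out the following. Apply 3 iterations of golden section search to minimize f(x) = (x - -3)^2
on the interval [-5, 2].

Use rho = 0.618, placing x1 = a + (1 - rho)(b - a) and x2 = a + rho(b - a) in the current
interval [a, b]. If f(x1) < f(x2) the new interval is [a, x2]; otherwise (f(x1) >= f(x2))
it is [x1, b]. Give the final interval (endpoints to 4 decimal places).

Golden section search for min of f(x) = (x - -3)^2 on [-5, 2].
Each step: x1 = a + (1 - rho)(b - a), x2 = a + rho(b - a); if f(x1) < f(x2) keep [a, x2], otherwise keep [x1, b].
Step 1: [-5.0000, 2.0000], x1=-2.3260 (f=0.4543), x2=-0.6740 (f=5.4103); f(x1) < f(x2) => keep [-5.0000, -0.6740]
Step 2: [-5.0000, -0.6740], x1=-3.3475 (f=0.1207), x2=-2.3265 (f=0.4536); f(x1) < f(x2) => keep [-5.0000, -2.3265]
Step 3: [-5.0000, -2.3265], x1=-3.9787 (f=0.9579), x2=-3.3478 (f=0.1210); f(x1) > f(x2) => keep [-3.9787, -2.3265]
Final interval: [-3.9787, -2.3265]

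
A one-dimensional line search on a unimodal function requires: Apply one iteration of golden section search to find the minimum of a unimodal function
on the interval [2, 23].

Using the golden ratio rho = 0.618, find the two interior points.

Golden section search on [2, 23].
Golden ratio rho = 0.618 (approx).
Interior points:
  x_1 = 2 + (1-0.618)*21 = 10.0220
  x_2 = 2 + 0.618*21 = 14.9780
Compare f(x_1) and f(x_2) to determine which subinterval to keep.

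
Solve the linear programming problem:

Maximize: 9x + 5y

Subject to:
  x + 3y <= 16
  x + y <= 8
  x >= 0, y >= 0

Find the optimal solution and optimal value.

Feasible vertices: (0, 0), (0, 16/3), (4, 4), (8, 0)
Objective 9x + 5y at each:
  (0, 0): 0
  (0, 16/3): 80/3
  (4, 4): 56
  (8, 0): 72
Maximum is 72 at (8, 0).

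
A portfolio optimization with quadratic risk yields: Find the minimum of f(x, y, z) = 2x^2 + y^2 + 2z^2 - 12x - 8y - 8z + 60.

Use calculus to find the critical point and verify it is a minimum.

f(x,y,z) = 2x^2 + y^2 + 2z^2 - 12x - 8y - 8z + 60
df/dx = 4x + (-12) = 0 => x = 3
df/dy = 2y + (-8) = 0 => y = 4
df/dz = 4z + (-8) = 0 => z = 2
f(3,4,2) = 2*(3)^2 + 1*(4)^2 + 2*(2)^2 + -12*(3) + -8*(4) + -8*(2) + 60 = 18
Hessian is diagonal with entries 4, 2, 4 > 0, confirmed minimum.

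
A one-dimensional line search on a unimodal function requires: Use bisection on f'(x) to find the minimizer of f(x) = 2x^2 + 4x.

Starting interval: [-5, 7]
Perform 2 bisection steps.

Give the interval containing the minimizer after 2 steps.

Finding critical point of f(x) = 2x^2 + 4x using bisection on f'(x) = 4x + 4.
f'(x) = 0 when x = -1.
Starting interval: [-5, 7]
Step 1: mid = 1, f'(mid) = 8, new interval = [-5, 1]
Step 2: mid = -2, f'(mid) = -4, new interval = [-2, 1]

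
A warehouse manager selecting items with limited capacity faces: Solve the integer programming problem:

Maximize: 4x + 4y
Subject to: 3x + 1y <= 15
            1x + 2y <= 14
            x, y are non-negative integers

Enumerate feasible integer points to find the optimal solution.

Constraint 1: 3x + 1y <= 15
Constraint 2: 1x + 2y <= 14
Feasible x range (need y >= 0): 0 <= x <= min(15/3, 14/1) => x in {0, ..., 5}.
Enumerate feasible integer points row by row (the coefficient of y is 4 > 0, so for each x the largest feasible y gives the best value):
  x = 0: y <= min((15 - 3*0)/1, (14 - 1*0)/2) => y in {0, ..., 7}; best 4*0 + 4*7 = 28
  x = 1: y <= min((15 - 3*1)/1, (14 - 1*1)/2) => y in {0, ..., 6}; best 4*1 + 4*6 = 28
  x = 2: y <= min((15 - 3*2)/1, (14 - 1*2)/2) => y in {0, ..., 6}; best 4*2 + 4*6 = 32
  x = 3: y <= min((15 - 3*3)/1, (14 - 1*3)/2) => y in {0, ..., 5}; best 4*3 + 4*5 = 32
  x = 4: y <= min((15 - 3*4)/1, (14 - 1*4)/2) => y in {0, ..., 3}; best 4*4 + 4*3 = 28
  x = 5: y <= min((15 - 3*5)/1, (14 - 1*5)/2) => y in {0}; best 4*5 + 4*0 = 20
The maximum 4x + 4y = 32 is achieved at x = 2, y = 6.
(The same value 32 is also attained at (3, 5).)
Check: 3*2 + 1*6 = 12 <= 15 and 1*2 + 2*6 = 14 <= 14.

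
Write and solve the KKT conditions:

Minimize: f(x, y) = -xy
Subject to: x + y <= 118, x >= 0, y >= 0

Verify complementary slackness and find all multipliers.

Problem: min -xy s.t. x + y <= 118 (multiplier lambda), x >= 0 (mu_x), y >= 0 (mu_y)
KKT stationarity: -y + lambda - mu_x = 0, -x + lambda - mu_y = 0, with lambda, mu_x, mu_y >= 0
Complementary slackness: lambda*(x + y - 118) = 0, mu_x*x = 0, mu_y*y = 0
If lambda = 0: y = -mu_x <= 0 and x = -mu_y <= 0 force x = y = 0 with f = 0; but x = y = 59 is feasible with f = -3481 < 0, so this is not the minimum. Hence lambda > 0 and x + y = 118.
Try x > 0, y > 0 (so mu_x = mu_y = 0): y = lambda, x = lambda => x = y = lambda
x + y = 118 => 2*lambda = 118 => lambda = 59
x* = y* = 59 > 0, consistent with mu_x = mu_y = 0.
(Any feasible point with x = 0 or y = 0 has f = 0 > -3481, so the minimum is not on those boundaries.)
min(-xy) = -3481 (i.e. max xy = 3481)
Multipliers: lambda = 59, mu_x = 0, mu_y = 0
Complementary slackness: lambda*(x + y - 118) = 59*(59 + 59 - 118) = 0, mu_x*x = 0*59 = 0, mu_y*y = 0*59 = 0. Satisfied.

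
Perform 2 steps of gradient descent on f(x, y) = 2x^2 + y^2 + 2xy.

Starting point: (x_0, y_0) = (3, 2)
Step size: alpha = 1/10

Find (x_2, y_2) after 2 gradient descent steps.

f(x,y) = 2x^2 + y^2 + 2xy
grad_x = 4x + 2y, grad_y = 2y + 2x
Step 1: grad = (16, 10), (7/5, 1)
Step 2: grad = (38/5, 24/5), (16/25, 13/25)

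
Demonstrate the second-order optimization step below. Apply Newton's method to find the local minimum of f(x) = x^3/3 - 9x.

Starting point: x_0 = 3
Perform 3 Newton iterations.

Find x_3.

f(x) = x^3/3 - 9x
f'(x) = x^2 - 9, f''(x) = 2x
Newton update: x_{n+1} = x_n - (x_n^2 - 9)/(2*x_n)
Step 1: x_0 = 3, f'=0, f''=6, x_1 = 3
Step 2: x_1 = 3, f'=0, f''=6, x_2 = 3
Step 3: x_2 = 3, f'=0, f''=6, x_3 = 3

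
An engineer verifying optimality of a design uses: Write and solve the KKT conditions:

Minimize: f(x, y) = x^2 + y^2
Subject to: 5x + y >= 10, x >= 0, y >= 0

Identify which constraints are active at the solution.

KKT conditions for min x^2 + y^2 s.t. 5x + 1y >= 10, x >= 0, y >= 0:
Stationarity: 2x = mu*5 + mu_x, 2y = mu*1 + mu_y, with mu, mu_x, mu_y >= 0
Complementary slackness: mu*(5x + y - 10) = 0, mu_x*x = 0, mu_y*y = 0
(0, 0) is infeasible (5*0 + 1*0 < 10), so if mu = 0 stationarity would force x = mu_x/2 >= 0, y = mu_y/2 >= 0 with mu_x*x = mu_y*y = 0, i.e. x = y = 0: contradiction. Hence mu > 0 and 5x + y = 10 is active.
Try x > 0, y > 0 (so mu_x = mu_y = 0): x = 5*mu/2, y = 1*mu/2
Substitute: 5*(5*mu/2) + 1*(1*mu/2) = 10
  mu*26/2 = 10 => mu = 10/13
x* = 25/13 > 0, y* = 5/13 > 0, consistent with mu_x = mu_y = 0.
f is convex and the constraints are linear, so this KKT point is the global minimum.
f* = 50/13
Active constraints: 5x + y >= 10 (holds with equality, mu = 10/13 > 0); x >= 0 and y >= 0 are inactive (mu_x = mu_y = 0).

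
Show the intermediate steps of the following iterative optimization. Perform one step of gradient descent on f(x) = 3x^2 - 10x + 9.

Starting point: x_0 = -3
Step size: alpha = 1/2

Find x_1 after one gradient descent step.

f(x) = 3x^2 - 10x + 9
f'(x) = 6x - 10
f'(-3) = 6*-3 + (-10) = -28
x_1 = x_0 - alpha * f'(x_0) = -3 - 1/2 * -28 = 11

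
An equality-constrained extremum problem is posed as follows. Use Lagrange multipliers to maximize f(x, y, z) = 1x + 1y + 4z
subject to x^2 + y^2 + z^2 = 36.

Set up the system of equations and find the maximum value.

Lagrange conditions: 1 = 2*lambda*x, 1 = 2*lambda*y, 4 = 2*lambda*z
So x:1 = y:1 = z:4, i.e. x = 1t, y = 1t, z = 4t
Constraint: t^2*(1^2 + 1^2 + 4^2) = 36
  t^2 * 18 = 36  =>  t = sqrt(2)
Maximum = 1*1t + 1*1t + 4*4t = 18*sqrt(2) = sqrt(648)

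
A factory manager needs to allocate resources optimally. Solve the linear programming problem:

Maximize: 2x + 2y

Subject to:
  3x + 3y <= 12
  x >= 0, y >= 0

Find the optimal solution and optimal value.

The feasible region has vertices at [(0, 0), (4, 0), (0, 4)].
Checking objective 2x + 2y at each vertex:
  (0, 0): 2*0 + 2*0 = 0
  (4, 0): 2*4 + 2*0 = 8
  (0, 4): 2*0 + 2*4 = 8
Maximum is 8 at (4, 0).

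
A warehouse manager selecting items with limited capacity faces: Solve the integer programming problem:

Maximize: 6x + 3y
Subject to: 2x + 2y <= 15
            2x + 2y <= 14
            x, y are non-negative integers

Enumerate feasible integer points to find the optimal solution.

Constraint 1: 2x + 2y <= 15
Constraint 2: 2x + 2y <= 14
Feasible x range (need y >= 0): 0 <= x <= min(15/2, 14/2) => x in {0, ..., 7}.
Enumerate feasible integer points row by row (the coefficient of y is 3 > 0, so for each x the largest feasible y gives the best value):
  x = 0: y <= min((15 - 2*0)/2, (14 - 2*0)/2) => y in {0, ..., 7}; best 6*0 + 3*7 = 21
  x = 1: y <= min((15 - 2*1)/2, (14 - 2*1)/2) => y in {0, ..., 6}; best 6*1 + 3*6 = 24
  x = 2: y <= min((15 - 2*2)/2, (14 - 2*2)/2) => y in {0, ..., 5}; best 6*2 + 3*5 = 27
  x = 3: y <= min((15 - 2*3)/2, (14 - 2*3)/2) => y in {0, ..., 4}; best 6*3 + 3*4 = 30
  x = 4: y <= min((15 - 2*4)/2, (14 - 2*4)/2) => y in {0, ..., 3}; best 6*4 + 3*3 = 33
  x = 5: y <= min((15 - 2*5)/2, (14 - 2*5)/2) => y in {0, ..., 2}; best 6*5 + 3*2 = 36
  x = 6: y <= min((15 - 2*6)/2, (14 - 2*6)/2) => y in {0, ..., 1}; best 6*6 + 3*1 = 39
  x = 7: y <= min((15 - 2*7)/2, (14 - 2*7)/2) => y in {0}; best 6*7 + 3*0 = 42
The maximum 6x + 3y = 42 is achieved at x = 7, y = 0.
Check: 2*7 + 2*0 = 14 <= 15 and 2*7 + 2*0 = 14 <= 14.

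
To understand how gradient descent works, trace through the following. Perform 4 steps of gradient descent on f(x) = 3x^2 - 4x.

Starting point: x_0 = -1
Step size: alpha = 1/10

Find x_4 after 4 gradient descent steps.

f(x) = 3x^2 - 4x, f'(x) = 6x + (-4)
Step 1: f'(-1) = -10, x_1 = -1 - 1/10 * -10 = 0
Step 2: f'(0) = -4, x_2 = 0 - 1/10 * -4 = 2/5
Step 3: f'(2/5) = -8/5, x_3 = 2/5 - 1/10 * -8/5 = 14/25
Step 4: f'(14/25) = -16/25, x_4 = 14/25 - 1/10 * -16/25 = 78/125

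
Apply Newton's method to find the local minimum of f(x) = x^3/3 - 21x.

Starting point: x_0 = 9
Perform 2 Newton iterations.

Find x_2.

f(x) = x^3/3 - 21x
f'(x) = x^2 - 21, f''(x) = 2x
Newton update: x_{n+1} = x_n - (x_n^2 - 21)/(2*x_n)
Step 1: x_0 = 9, f'=60, f''=18, x_1 = 17/3
Step 2: x_1 = 17/3, f'=100/9, f''=34/3, x_2 = 239/51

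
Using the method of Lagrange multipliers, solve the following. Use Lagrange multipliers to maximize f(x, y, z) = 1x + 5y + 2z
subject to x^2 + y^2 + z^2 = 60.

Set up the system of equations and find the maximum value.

Lagrange conditions: 1 = 2*lambda*x, 5 = 2*lambda*y, 2 = 2*lambda*z
So x:1 = y:5 = z:2, i.e. x = 1t, y = 5t, z = 2t
Constraint: t^2*(1^2 + 5^2 + 2^2) = 60
  t^2 * 30 = 60  =>  t = sqrt(2)
Maximum = 1*1t + 5*5t + 2*2t = 30*sqrt(2) = sqrt(1800)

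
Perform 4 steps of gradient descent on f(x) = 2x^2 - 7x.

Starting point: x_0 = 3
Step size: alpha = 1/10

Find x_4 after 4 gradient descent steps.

f(x) = 2x^2 - 7x, f'(x) = 4x + (-7)
Step 1: f'(3) = 5, x_1 = 3 - 1/10 * 5 = 5/2
Step 2: f'(5/2) = 3, x_2 = 5/2 - 1/10 * 3 = 11/5
Step 3: f'(11/5) = 9/5, x_3 = 11/5 - 1/10 * 9/5 = 101/50
Step 4: f'(101/50) = 27/25, x_4 = 101/50 - 1/10 * 27/25 = 239/125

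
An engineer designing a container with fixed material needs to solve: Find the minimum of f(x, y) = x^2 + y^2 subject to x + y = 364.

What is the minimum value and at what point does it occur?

Substitute y = 364 - x into f(x,y) = x^2 + y^2:
g(x) = x^2 + (364 - x)^2 = 2x^2 - 728x + 132496
g'(x) = 4x - 728 = 0  =>  x = 182
y = 364 - 182 = 182
Minimum value = 182^2 + 182^2 = 66248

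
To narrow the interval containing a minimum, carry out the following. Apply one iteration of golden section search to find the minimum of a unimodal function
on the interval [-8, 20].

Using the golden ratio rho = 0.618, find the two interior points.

Golden section search on [-8, 20].
Golden ratio rho = 0.618 (approx).
Interior points:
  x_1 = -8 + (1-0.618)*28 = 2.6960
  x_2 = -8 + 0.618*28 = 9.3040
Compare f(x_1) and f(x_2) to determine which subinterval to keep.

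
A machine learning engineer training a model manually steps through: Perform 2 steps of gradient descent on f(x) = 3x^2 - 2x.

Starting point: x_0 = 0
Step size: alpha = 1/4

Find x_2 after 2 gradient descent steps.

f(x) = 3x^2 - 2x, f'(x) = 6x + (-2)
Step 1: f'(0) = -2, x_1 = 0 - 1/4 * -2 = 1/2
Step 2: f'(1/2) = 1, x_2 = 1/2 - 1/4 * 1 = 1/4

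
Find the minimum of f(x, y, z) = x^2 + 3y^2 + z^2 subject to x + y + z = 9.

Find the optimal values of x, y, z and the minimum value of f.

Using Lagrange multipliers on f = x^2 + 3y^2 + z^2 with constraint x + y + z = 9:
Conditions: 2*1*x = lambda, 2*3*y = lambda, 2*1*z = lambda
So x = lambda/2, y = lambda/6, z = lambda/2
Substituting into constraint: lambda * (7/6) = 9
lambda = 54/7
x = 27/7, y = 9/7, z = 27/7
Minimum value = 243/7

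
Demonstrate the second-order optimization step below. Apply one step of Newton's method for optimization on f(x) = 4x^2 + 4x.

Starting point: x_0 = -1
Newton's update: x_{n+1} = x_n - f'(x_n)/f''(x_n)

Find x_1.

f(x) = 4x^2 + 4x
f'(x) = 8x + (4), f''(x) = 8
Newton step: x_1 = x_0 - f'(x_0)/f''(x_0)
f'(-1) = -4
x_1 = -1 - -4/8 = -1/2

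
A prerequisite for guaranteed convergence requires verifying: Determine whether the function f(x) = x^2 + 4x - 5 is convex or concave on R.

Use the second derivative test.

f(x) = x^2 + 4x - 5
f'(x) = 2x + 4
f''(x) = 2
Since f''(x) = 2 > 0 for all x, f is convex on R.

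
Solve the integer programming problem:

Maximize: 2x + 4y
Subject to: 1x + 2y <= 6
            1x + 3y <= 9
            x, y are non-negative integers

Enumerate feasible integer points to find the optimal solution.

Constraint 1: 1x + 2y <= 6
Constraint 2: 1x + 3y <= 9
Feasible x range (need y >= 0): 0 <= x <= min(6/1, 9/1) => x in {0, ..., 6}.
Enumerate feasible integer points row by row (the coefficient of y is 4 > 0, so for each x the largest feasible y gives the best value):
  x = 0: y <= min((6 - 1*0)/2, (9 - 1*0)/3) => y in {0, ..., 3}; best 2*0 + 4*3 = 12
  x = 1: y <= min((6 - 1*1)/2, (9 - 1*1)/3) => y in {0, ..., 2}; best 2*1 + 4*2 = 10
  x = 2: y <= min((6 - 1*2)/2, (9 - 1*2)/3) => y in {0, ..., 2}; best 2*2 + 4*2 = 12
  x = 3: y <= min((6 - 1*3)/2, (9 - 1*3)/3) => y in {0, ..., 1}; best 2*3 + 4*1 = 10
  x = 4: y <= min((6 - 1*4)/2, (9 - 1*4)/3) => y in {0, ..., 1}; best 2*4 + 4*1 = 12
  x = 5: y <= min((6 - 1*5)/2, (9 - 1*5)/3) => y in {0}; best 2*5 + 4*0 = 10
  x = 6: y <= min((6 - 1*6)/2, (9 - 1*6)/3) => y in {0}; best 2*6 + 4*0 = 12
The maximum 2x + 4y = 12 is achieved at x = 0, y = 3.
(The same value 12 is also attained at (2, 2), (4, 1), (6, 0).)
Check: 1*0 + 2*3 = 6 <= 6 and 1*0 + 3*3 = 9 <= 9.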